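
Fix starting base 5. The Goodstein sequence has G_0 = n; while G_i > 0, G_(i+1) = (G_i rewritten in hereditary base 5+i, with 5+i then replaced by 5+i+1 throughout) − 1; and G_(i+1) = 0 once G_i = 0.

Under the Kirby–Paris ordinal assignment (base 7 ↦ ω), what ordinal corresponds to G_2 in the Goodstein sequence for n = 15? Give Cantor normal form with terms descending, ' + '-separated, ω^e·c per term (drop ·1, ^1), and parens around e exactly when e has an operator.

G_0 = 15. HB_5(15) = 3·5. Bump = 18. G_1 = 17.
G_1 = 17. HB_6(17) = 2·6 + 5. Bump = 19. G_2 = 18.
G_2 = 18. HB_7(18) = 2·7 + 4. Bump = 20. G_3 = 19.

ω·2 + 4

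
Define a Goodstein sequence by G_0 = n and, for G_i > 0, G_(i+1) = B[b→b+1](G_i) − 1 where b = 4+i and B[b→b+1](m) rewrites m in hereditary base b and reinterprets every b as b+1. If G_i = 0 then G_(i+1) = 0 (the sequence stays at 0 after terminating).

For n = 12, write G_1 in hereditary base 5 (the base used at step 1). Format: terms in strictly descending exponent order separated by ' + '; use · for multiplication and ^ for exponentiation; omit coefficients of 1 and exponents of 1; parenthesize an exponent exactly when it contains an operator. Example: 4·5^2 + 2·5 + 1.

12 —HB4→ 3·4 —bump→ 3·5 = 15 —(−1)→ 14
14 —HB5→ 2·5 + 4 —bump→ 2·6 + 4 = 16 —(−1)→ 15

2·5 + 4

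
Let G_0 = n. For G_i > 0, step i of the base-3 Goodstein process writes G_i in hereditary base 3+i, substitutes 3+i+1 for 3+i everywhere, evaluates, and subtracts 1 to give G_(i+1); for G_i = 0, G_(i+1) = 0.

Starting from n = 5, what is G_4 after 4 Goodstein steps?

4

i=0: 5 = 3 + 2 (b=3); 3→4: 4 + 2 = 6; 6−1 = 5
i=1: 5 = 4 + 1 (b=4); 4→5: 5 + 1 = 6; 6−1 = 5
i=2: 5 = 5 (b=5); 5→6: 6 = 6; 6−1 = 5
i=3: 5 = 5 (b=6); 6→7: 5 = 5; 5−1 = 4
i=4: 4 = 4 (b=7); 7→8: 4 = 4; 4−1 = 3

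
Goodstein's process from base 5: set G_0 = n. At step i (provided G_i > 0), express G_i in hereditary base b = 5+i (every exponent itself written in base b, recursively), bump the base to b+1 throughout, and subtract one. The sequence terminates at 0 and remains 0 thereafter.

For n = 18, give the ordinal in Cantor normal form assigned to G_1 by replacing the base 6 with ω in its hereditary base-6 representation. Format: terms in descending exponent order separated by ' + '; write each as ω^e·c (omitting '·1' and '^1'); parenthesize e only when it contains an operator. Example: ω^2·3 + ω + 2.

ω·3 + 2

i=0: 18 = 3·5 + 3 (b=5); 5→6: 3·6 + 3 = 21; 21−1 = 20
i=1: 20 = 3·6 + 2 (b=6); 6→7: 3·7 + 2 = 23; 23−1 = 22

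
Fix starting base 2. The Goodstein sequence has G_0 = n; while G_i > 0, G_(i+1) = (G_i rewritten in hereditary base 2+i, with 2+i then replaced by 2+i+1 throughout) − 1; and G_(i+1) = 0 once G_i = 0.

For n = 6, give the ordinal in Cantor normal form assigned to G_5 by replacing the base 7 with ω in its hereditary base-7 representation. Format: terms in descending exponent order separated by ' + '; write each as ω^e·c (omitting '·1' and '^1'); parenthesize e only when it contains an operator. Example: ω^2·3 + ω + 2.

ω^5·5 + ω^4·5 + ω^3·5 + ω^2·5 + ω·5 + 4

G_0=6  [base 2] 2^2 + 2  →[2↦3]→  3^3 + 3 = 30  −1 ⇒ G_1=29
G_1=29  [base 3] 3^3 + 2  →[3↦4]→  4^4 + 2 = 258  −1 ⇒ G_2=257
G_2=257  [base 4] 4^4 + 1  →[4↦5]→  5^5 + 1 = 3126  −1 ⇒ G_3=3125
G_3=3125  [base 5] 5^5  →[5↦6]→  6^6 = 46656  −1 ⇒ G_4=46655
G_4=46655  [base 6] 5·6^5 + 5·6^4 + 5·6^3 + 5·6^2 + 5·6 + 5  →[6↦7]→  5·7^5 + 5·7^4 + 5·7^3 + 5·7^2 + 5·7 + 5 = 98040  −1 ⇒ G_5=98039
G_5=98039  [base 7] 5·7^5 + 5·7^4 + 5·7^3 + 5·7^2 + 5·7 + 4  →[7↦8]→  5·8^5 + 5·8^4 + 5·8^3 + 5·8^2 + 5·8 + 4 = 187244  −1 ⇒ G_6=187243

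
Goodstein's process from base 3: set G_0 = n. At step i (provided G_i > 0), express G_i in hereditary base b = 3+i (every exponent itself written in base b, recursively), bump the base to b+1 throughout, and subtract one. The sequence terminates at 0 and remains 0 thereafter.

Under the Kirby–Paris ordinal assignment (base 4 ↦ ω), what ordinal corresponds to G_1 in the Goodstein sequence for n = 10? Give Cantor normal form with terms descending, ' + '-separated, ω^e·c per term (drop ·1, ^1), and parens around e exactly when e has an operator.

G_0=10  [base 3] 3^2 + 1  →[3↦4]→  4^2 + 1 = 17  −1 ⇒ G_1=16
G_1=16  [base 4] 4^2  →[4↦5]→  5^2 = 25  −1 ⇒ G_2=24

ω^2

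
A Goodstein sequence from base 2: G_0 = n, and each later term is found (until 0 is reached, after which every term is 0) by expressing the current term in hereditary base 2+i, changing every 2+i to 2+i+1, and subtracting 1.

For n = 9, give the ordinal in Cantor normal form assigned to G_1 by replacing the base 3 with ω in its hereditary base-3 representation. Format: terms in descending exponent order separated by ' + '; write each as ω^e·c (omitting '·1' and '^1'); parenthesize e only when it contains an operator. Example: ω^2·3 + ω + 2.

G_0=9  [base 2] 2^(2 + 1) + 1  →[2↦3]→  3^(3 + 1) + 1 = 82  −1 ⇒ G_1=81
G_1=81  [base 3] 3^(3 + 1)  →[3↦4]→  4^(4 + 1) = 1024  −1 ⇒ G_2=1023

ω^(ω + 1)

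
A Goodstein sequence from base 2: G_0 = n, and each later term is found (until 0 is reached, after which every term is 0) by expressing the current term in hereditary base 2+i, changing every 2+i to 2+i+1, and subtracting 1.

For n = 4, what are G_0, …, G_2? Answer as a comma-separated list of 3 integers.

i=0: 4 = 2^2 (b=2); 2→3: 3^3 = 27; 27−1 = 26
i=1: 26 = 2·3^2 + 2·3 + 2 (b=3); 3→4: 2·4^2 + 2·4 + 2 = 42; 42−1 = 41

4, 26, 41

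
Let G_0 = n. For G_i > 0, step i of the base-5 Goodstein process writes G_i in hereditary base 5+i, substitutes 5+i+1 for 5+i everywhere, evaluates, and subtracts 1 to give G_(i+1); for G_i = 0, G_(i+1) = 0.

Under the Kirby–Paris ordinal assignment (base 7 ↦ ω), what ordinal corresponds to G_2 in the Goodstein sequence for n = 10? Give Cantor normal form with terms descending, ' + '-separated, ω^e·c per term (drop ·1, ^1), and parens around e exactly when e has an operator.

ω + 4

10 —HB5→ 2·5 —bump→ 2·6 = 12 —(−1)→ 11
11 —HB6→ 6 + 5 —bump→ 7 + 5 = 12 —(−1)→ 11
11 —HB7→ 7 + 4 —bump→ 8 + 4 = 12 —(−1)→ 11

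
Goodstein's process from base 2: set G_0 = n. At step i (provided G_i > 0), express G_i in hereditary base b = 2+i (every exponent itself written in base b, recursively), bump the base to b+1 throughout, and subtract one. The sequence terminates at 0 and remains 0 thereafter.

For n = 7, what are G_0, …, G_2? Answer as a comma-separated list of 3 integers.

[0] 7 ≡ 2^2 + 2 + 1 (base 2). Lift 3: 31. −1: 30.
[1] 30 ≡ 3^3 + 3 (base 3). Lift 4: 260. −1: 259.

7, 30, 259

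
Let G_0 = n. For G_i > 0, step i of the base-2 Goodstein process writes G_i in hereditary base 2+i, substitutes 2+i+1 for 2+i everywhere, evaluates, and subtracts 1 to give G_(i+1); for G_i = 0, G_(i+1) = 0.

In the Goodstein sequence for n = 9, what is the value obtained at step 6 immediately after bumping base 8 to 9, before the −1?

9 —HB2→ 2^(2 + 1) + 1 —bump→ 3^(3 + 1) + 1 = 82 —(−1)→ 81
81 —HB3→ 3^(3 + 1) —bump→ 4^(4 + 1) = 1024 —(−1)→ 1023
1023 —HB4→ 3·4^4 + 3·4^3 + 3·4^2 + 3·4 + 3 —bump→ 3·5^5 + 3·5^3 + 3·5^2 + 3·5 + 3 = 9843 —(−1)→ 9842
9842 —HB5→ 3·5^5 + 3·5^3 + 3·5^2 + 3·5 + 2 —bump→ 3·6^6 + 3·6^3 + 3·6^2 + 3·6 + 2 = 140744 —(−1)→ 140743
140743 —HB6→ 3·6^6 + 3·6^3 + 3·6^2 + 3·6 + 1 —bump→ 3·7^7 + 3·7^3 + 3·7^2 + 3·7 + 1 = 2471827 —(−1)→ 2471826
2471826 —HB7→ 3·7^7 + 3·7^3 + 3·7^2 + 3·7 —bump→ 3·8^8 + 3·8^3 + 3·8^2 + 3·8 = 50333400 —(−1)→ 50333399

1162263922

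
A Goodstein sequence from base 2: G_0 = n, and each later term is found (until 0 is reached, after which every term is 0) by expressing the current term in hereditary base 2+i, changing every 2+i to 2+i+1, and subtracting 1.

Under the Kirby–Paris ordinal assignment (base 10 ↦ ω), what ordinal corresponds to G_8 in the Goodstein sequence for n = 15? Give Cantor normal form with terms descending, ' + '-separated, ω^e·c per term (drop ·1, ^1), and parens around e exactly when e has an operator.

ω^(ω + 1) + ω^7·7 + ω^6·7 + ω^5·7 + ω^4·7 + ω^3·7 + ω^2·7 + ω·7 + 5

[0] 15 ≡ 2^(2 + 1) + 2^2 + 2 + 1 (base 2). Lift 3: 112. −1: 111.
[1] 111 ≡ 3^(3 + 1) + 3^3 + 3 (base 3). Lift 4: 1284. −1: 1283.
[2] 1283 ≡ 4^(4 + 1) + 4^4 + 3 (base 4). Lift 5: 18753. −1: 18752.
[3] 18752 ≡ 5^(5 + 1) + 5^5 + 2 (base 5). Lift 6: 326594. −1: 326593.
[4] 326593 ≡ 6^(6 + 1) + 6^6 + 1 (base 6). Lift 7: 6588345. −1: 6588344.
[5] 6588344 ≡ 7^(7 + 1) + 7^7 (base 7). Lift 8: 150994944. −1: 150994943.
[6] 150994943 ≡ 8^(8 + 1) + 7·8^7 + 7·8^6 + 7·8^5 + 7·8^4 + 7·8^3 + 7·8^2 + 7·8 + 7 (base 8). Lift 9: 3524450281. −1: 3524450280.
[7] 3524450280 ≡ 9^(9 + 1) + 7·9^7 + 7·9^6 + 7·9^5 + 7·9^4 + 7·9^3 + 7·9^2 + 7·9 + 6 (base 9). Lift 10: 100077777776. −1: 100077777775.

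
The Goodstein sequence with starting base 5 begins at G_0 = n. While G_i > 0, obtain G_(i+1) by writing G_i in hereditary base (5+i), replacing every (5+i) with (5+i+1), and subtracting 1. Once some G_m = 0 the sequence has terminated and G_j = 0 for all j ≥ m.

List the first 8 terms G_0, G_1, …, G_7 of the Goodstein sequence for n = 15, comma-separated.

15, 17, 18, 19, 20, 21, 22, 23

step 0: 15 = 3·5; sub 6 for 5: 3·6; = 18; G_1 = 18−1 = 17
step 1: 17 = 2·6 + 5; sub 7 for 6: 2·7 + 5; = 19; G_2 = 19−1 = 18
step 2: 18 = 2·7 + 4; sub 8 for 7: 2·8 + 4; = 20; G_3 = 20−1 = 19
step 3: 19 = 2·8 + 3; sub 9 for 8: 2·9 + 3; = 21; G_4 = 21−1 = 20
step 4: 20 = 2·9 + 2; sub 10 for 9: 2·10 + 2; = 22; G_5 = 22−1 = 21
step 5: 21 = 2·10 + 1; sub 11 for 10: 2·11 + 1; = 23; G_6 = 23−1 = 22
step 6: 22 = 2·11; sub 12 for 11: 2·12; = 24; G_7 = 24−1 = 23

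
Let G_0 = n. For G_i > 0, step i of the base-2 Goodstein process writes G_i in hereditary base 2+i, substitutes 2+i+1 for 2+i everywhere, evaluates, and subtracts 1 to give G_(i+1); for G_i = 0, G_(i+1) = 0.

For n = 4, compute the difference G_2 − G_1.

4 —HB2→ 2^2 —bump→ 3^3 = 27 —(−1)→ 26
26 —HB3→ 2·3^2 + 2·3 + 2 —bump→ 2·4^2 + 2·4 + 2 = 42 —(−1)→ 41

15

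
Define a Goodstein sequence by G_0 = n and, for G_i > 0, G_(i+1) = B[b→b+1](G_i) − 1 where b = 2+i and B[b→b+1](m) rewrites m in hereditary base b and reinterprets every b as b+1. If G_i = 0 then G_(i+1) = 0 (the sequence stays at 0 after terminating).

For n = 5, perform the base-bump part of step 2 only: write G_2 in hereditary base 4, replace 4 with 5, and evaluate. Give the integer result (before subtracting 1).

468

G_0=5  [base 2] 2^2 + 1  →[2↦3]→  3^3 + 1 = 28  −1 ⇒ G_1=27
G_1=27  [base 3] 3^3  →[3↦4]→  4^4 = 256  −1 ⇒ G_2=255
G_2=255  [base 4] 3·4^3 + 3·4^2 + 3·4 + 3  →[4↦5]→  3·5^3 + 3·5^2 + 3·5 + 3 = 468  −1 ⇒ G_3=467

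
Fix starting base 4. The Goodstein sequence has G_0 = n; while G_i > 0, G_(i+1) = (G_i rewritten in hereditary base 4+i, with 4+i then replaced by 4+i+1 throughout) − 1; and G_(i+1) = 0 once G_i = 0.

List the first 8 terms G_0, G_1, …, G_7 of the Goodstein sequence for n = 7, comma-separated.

7, 7, 7, 7, 7, 6, 5, 4

step 0: 7 = 4 + 3; sub 5 for 4: 5 + 3; = 8; G_1 = 8−1 = 7
step 1: 7 = 5 + 2; sub 6 for 5: 6 + 2; = 8; G_2 = 8−1 = 7
step 2: 7 = 6 + 1; sub 7 for 6: 7 + 1; = 8; G_3 = 8−1 = 7
step 3: 7 = 7; sub 8 for 7: 8; = 8; G_4 = 8−1 = 7
step 4: 7 = 7; sub 9 for 8: 7; = 7; G_5 = 7−1 = 6
step 5: 6 = 6; sub 10 for 9: 6; = 6; G_6 = 6−1 = 5
step 6: 5 = 5; sub 11 for 10: 5; = 5; G_7 = 5−1 = 4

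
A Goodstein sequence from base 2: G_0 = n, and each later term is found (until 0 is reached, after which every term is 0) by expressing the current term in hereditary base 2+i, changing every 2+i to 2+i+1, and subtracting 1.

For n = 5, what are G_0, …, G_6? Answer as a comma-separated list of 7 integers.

5, 27, 255, 467, 775, 1197, 1751

G_0 = 5. HB_2(5) = 2^2 + 1. Bump = 28. G_1 = 27.
G_1 = 27. HB_3(27) = 3^3. Bump = 256. G_2 = 255.
G_2 = 255. HB_4(255) = 3·4^3 + 3·4^2 + 3·4 + 3. Bump = 468. G_3 = 467.
G_3 = 467. HB_5(467) = 3·5^3 + 3·5^2 + 3·5 + 2. Bump = 776. G_4 = 775.
G_4 = 775. HB_6(775) = 3·6^3 + 3·6^2 + 3·6 + 1. Bump = 1198. G_5 = 1197.
G_5 = 1197. HB_7(1197) = 3·7^3 + 3·7^2 + 3·7. Bump = 1752. G_6 = 1751.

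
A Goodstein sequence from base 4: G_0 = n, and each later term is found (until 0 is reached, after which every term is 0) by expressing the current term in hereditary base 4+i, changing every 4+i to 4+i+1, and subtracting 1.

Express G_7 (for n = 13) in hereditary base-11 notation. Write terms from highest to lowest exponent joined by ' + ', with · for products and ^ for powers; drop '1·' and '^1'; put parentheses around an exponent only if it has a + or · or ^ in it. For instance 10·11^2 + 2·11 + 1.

G_0 = 13. HB_4(13) = 3·4 + 1. Bump = 16. G_1 = 15.
G_1 = 15. HB_5(15) = 3·5. Bump = 18. G_2 = 17.
G_2 = 17. HB_6(17) = 2·6 + 5. Bump = 19. G_3 = 18.
G_3 = 18. HB_7(18) = 2·7 + 4. Bump = 20. G_4 = 19.
G_4 = 19. HB_8(19) = 2·8 + 3. Bump = 21. G_5 = 20.
G_5 = 20. HB_9(20) = 2·9 + 2. Bump = 22. G_6 = 21.
G_6 = 21. HB_10(21) = 2·10 + 1. Bump = 23. G_7 = 22.

2·11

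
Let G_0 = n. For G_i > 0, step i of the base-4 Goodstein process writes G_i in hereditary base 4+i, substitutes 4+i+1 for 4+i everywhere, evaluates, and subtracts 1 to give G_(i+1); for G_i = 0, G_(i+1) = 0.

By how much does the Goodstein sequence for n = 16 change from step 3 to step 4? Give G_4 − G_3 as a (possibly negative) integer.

[0] 16 ≡ 4^2 (base 4). Lift 5: 25. −1: 24.
[1] 24 ≡ 4·5 + 4 (base 5). Lift 6: 28. −1: 27.
[2] 27 ≡ 4·6 + 3 (base 6). Lift 7: 31. −1: 30.
[3] 30 ≡ 4·7 + 2 (base 7). Lift 8: 34. −1: 33.

3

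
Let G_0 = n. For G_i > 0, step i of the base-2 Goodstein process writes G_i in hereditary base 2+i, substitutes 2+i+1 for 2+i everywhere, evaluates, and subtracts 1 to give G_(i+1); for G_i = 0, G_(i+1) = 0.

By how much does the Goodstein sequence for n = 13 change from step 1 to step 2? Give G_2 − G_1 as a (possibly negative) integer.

1171

[0] 13 ≡ 2^(2 + 1) + 2^2 + 1 (base 2). Lift 3: 109. −1: 108.
[1] 108 ≡ 3^(3 + 1) + 3^3 (base 3). Lift 4: 1280. −1: 1279.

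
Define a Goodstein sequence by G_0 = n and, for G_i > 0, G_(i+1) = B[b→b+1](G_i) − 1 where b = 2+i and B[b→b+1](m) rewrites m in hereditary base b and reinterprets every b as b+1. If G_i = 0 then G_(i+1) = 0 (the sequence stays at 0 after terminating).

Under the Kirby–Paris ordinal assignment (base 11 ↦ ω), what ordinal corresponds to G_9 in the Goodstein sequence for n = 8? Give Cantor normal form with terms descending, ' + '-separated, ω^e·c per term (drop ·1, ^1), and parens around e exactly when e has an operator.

ω^ω·2 + ω^2·2 + ω

(0) 8|_2 = 2^(2 + 1) ↦ 3^(3 + 1)|_3 = 81 ⇒ 80
(1) 80|_3 = 2·3^3 + 2·3^2 + 2·3 + 2 ↦ 2·4^4 + 2·4^2 + 2·4 + 2|_4 = 554 ⇒ 553
(2) 553|_4 = 2·4^4 + 2·4^2 + 2·4 + 1 ↦ 2·5^5 + 2·5^2 + 2·5 + 1|_5 = 6311 ⇒ 6310
(3) 6310|_5 = 2·5^5 + 2·5^2 + 2·5 ↦ 2·6^6 + 2·6^2 + 2·6|_6 = 93396 ⇒ 93395
(4) 93395|_6 = 2·6^6 + 2·6^2 + 6 + 5 ↦ 2·7^7 + 2·7^2 + 7 + 5|_7 = 1647196 ⇒ 1647195
(5) 1647195|_7 = 2·7^7 + 2·7^2 + 7 + 4 ↦ 2·8^8 + 2·8^2 + 8 + 4|_8 = 33554572 ⇒ 33554571
(6) 33554571|_8 = 2·8^8 + 2·8^2 + 8 + 3 ↦ 2·9^9 + 2·9^2 + 9 + 3|_9 = 774841152 ⇒ 774841151
(7) 774841151|_9 = 2·9^9 + 2·9^2 + 9 + 2 ↦ 2·10^10 + 2·10^2 + 10 + 2|_10 = 20000000212 ⇒ 20000000211
(8) 20000000211|_10 = 2·10^10 + 2·10^2 + 10 + 1 ↦ 2·11^11 + 2·11^2 + 11 + 1|_11 = 570623341476 ⇒ 570623341475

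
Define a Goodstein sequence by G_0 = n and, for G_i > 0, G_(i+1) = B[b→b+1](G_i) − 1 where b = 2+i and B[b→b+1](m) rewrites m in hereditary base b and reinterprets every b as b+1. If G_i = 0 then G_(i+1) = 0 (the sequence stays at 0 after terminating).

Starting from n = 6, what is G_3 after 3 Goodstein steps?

step 0: 6 = 2^2 + 2; sub 3 for 2: 3^3 + 3; = 30; G_1 = 30−1 = 29
step 1: 29 = 3^3 + 2; sub 4 for 3: 4^4 + 2; = 258; G_2 = 258−1 = 257
step 2: 257 = 4^4 + 1; sub 5 for 4: 5^5 + 1; = 3126; G_3 = 3126−1 = 3125
step 3: 3125 = 5^5; sub 6 for 5: 6^6; = 46656; G_4 = 46656−1 = 46655

3125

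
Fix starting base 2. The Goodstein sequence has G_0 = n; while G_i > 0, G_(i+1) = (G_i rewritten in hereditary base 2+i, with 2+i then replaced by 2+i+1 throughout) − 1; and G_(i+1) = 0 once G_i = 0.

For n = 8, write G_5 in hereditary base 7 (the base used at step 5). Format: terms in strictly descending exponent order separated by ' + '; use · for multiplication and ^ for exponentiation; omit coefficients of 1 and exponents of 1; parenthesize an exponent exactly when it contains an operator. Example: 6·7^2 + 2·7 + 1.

G_0 = 8. HB_2(8) = 2^(2 + 1). Bump = 81. G_1 = 80.
G_1 = 80. HB_3(80) = 2·3^3 + 2·3^2 + 2·3 + 2. Bump = 554. G_2 = 553.
G_2 = 553. HB_4(553) = 2·4^4 + 2·4^2 + 2·4 + 1. Bump = 6311. G_3 = 6310.
G_3 = 6310. HB_5(6310) = 2·5^5 + 2·5^2 + 2·5. Bump = 93396. G_4 = 93395.
G_4 = 93395. HB_6(93395) = 2·6^6 + 2·6^2 + 6 + 5. Bump = 1647196. G_5 = 1647195.
G_5 = 1647195. HB_7(1647195) = 2·7^7 + 2·7^2 + 7 + 4. Bump = 33554572. G_6 = 33554571.

2·7^7 + 2·7^2 + 7 + 4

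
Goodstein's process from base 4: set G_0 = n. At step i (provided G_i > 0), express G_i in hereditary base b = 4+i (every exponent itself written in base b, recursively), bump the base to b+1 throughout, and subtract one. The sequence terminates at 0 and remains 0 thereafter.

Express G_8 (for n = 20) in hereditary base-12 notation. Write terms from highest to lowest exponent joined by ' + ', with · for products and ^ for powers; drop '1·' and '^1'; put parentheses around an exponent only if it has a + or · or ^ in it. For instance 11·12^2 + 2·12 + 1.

9·12 + 7

G_0=20  [base 4] 4^2 + 4  →[4↦5]→  5^2 + 5 = 30  −1 ⇒ G_1=29
G_1=29  [base 5] 5^2 + 4  →[5↦6]→  6^2 + 4 = 40  −1 ⇒ G_2=39
G_2=39  [base 6] 6^2 + 3  →[6↦7]→  7^2 + 3 = 52  −1 ⇒ G_3=51
G_3=51  [base 7] 7^2 + 2  →[7↦8]→  8^2 + 2 = 66  −1 ⇒ G_4=65
G_4=65  [base 8] 8^2 + 1  →[8↦9]→  9^2 + 1 = 82  −1 ⇒ G_5=81
G_5=81  [base 9] 9^2  →[9↦10]→  10^2 = 100  −1 ⇒ G_6=99
G_6=99  [base 10] 9·10 + 9  →[10↦11]→  9·11 + 9 = 108  −1 ⇒ G_7=107
G_7=107  [base 11] 9·11 + 8  →[11↦12]→  9·12 + 8 = 116  −1 ⇒ G_8=115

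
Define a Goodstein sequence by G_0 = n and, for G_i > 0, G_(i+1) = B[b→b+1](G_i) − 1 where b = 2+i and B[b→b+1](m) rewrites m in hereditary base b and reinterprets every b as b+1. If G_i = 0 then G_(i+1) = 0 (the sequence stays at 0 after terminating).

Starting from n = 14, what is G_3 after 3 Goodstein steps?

14 —HB2→ 2^(2 + 1) + 2^2 + 2 —bump→ 3^(3 + 1) + 3^3 + 3 = 111 —(−1)→ 110
110 —HB3→ 3^(3 + 1) + 3^3 + 2 —bump→ 4^(4 + 1) + 4^4 + 2 = 1282 —(−1)→ 1281
1281 —HB4→ 4^(4 + 1) + 4^4 + 1 —bump→ 5^(5 + 1) + 5^5 + 1 = 18751 —(−1)→ 18750

18750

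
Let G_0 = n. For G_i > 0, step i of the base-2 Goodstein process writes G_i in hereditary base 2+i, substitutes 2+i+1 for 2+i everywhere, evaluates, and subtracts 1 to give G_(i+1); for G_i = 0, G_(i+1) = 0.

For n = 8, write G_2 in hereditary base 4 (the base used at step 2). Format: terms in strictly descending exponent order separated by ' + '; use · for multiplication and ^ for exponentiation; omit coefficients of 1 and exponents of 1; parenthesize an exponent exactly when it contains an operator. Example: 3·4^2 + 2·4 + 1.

G_0=8  [base 2] 2^(2 + 1)  →[2↦3]→  3^(3 + 1) = 81  −1 ⇒ G_1=80
G_1=80  [base 3] 2·3^3 + 2·3^2 + 2·3 + 2  →[3↦4]→  2·4^4 + 2·4^2 + 2·4 + 2 = 554  −1 ⇒ G_2=553

2·4^4 + 2·4^2 + 2·4 + 1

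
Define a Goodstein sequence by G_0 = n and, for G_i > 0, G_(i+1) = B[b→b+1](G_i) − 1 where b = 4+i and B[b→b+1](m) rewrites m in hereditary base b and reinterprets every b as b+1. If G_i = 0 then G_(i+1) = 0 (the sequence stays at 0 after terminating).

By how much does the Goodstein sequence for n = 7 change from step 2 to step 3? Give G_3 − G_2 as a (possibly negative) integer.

0

(0) 7|_4 = 4 + 3 ↦ 5 + 3|_5 = 8 ⇒ 7
(1) 7|_5 = 5 + 2 ↦ 6 + 2|_6 = 8 ⇒ 7
(2) 7|_6 = 6 + 1 ↦ 7 + 1|_7 = 8 ⇒ 7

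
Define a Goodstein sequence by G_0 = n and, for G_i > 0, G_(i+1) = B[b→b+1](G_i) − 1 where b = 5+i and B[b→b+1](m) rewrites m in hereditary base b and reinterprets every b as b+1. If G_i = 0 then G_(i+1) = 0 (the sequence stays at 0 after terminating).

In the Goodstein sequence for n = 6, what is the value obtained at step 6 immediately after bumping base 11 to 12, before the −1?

2

[0] 6 ≡ 5 + 1 (base 5). Lift 6: 7. −1: 6.
[1] 6 ≡ 6 (base 6). Lift 7: 7. −1: 6.
[2] 6 ≡ 6 (base 7). Lift 8: 6. −1: 5.
[3] 5 ≡ 5 (base 8). Lift 9: 5. −1: 4.
[4] 4 ≡ 4 (base 9). Lift 10: 4. −1: 3.
[5] 3 ≡ 3 (base 10). Lift 11: 3. −1: 2.
[6] 2 ≡ 2 (base 11). Lift 12: 2. −1: 1.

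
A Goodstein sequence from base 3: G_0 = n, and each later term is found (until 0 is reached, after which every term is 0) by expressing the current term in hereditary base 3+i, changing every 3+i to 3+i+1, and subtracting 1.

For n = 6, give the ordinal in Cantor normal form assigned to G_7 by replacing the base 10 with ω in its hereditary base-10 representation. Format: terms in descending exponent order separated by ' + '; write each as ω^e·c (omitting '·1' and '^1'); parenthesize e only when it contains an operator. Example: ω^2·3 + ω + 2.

(0) 6|_3 = 2·3 ↦ 2·4|_4 = 8 ⇒ 7
(1) 7|_4 = 4 + 3 ↦ 5 + 3|_5 = 8 ⇒ 7
(2) 7|_5 = 5 + 2 ↦ 6 + 2|_6 = 8 ⇒ 7
(3) 7|_6 = 6 + 1 ↦ 7 + 1|_7 = 8 ⇒ 7
(4) 7|_7 = 7 ↦ 8|_8 = 8 ⇒ 7
(5) 7|_8 = 7 ↦ 7|_9 = 7 ⇒ 6
(6) 6|_9 = 6 ↦ 6|_10 = 6 ⇒ 5
(7) 5|_10 = 5 ↦ 5|_11 = 5 ⇒ 4

5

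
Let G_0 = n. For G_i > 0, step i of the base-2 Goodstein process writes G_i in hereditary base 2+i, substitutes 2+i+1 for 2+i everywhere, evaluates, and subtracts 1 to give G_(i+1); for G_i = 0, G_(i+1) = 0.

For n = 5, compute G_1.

27

G_0 = 5. HB_2(5) = 2^2 + 1. Bump = 28. G_1 = 27.
G_1 = 27. HB_3(27) = 3^3. Bump = 256. G_2 = 255.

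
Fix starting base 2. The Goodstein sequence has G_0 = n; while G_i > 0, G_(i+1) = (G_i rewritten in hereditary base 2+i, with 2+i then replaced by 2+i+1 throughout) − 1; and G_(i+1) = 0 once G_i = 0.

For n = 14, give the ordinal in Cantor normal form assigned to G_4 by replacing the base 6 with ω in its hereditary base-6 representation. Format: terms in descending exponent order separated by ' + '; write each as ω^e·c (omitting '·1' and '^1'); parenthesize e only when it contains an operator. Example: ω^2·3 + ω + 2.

ω^(ω + 1) + ω^5·5 + ω^4·5 + ω^3·5 + ω^2·5 + ω·5 + 5

[0] 14 ≡ 2^(2 + 1) + 2^2 + 2 (base 2). Lift 3: 111. −1: 110.
[1] 110 ≡ 3^(3 + 1) + 3^3 + 2 (base 3). Lift 4: 1282. −1: 1281.
[2] 1281 ≡ 4^(4 + 1) + 4^4 + 1 (base 4). Lift 5: 18751. −1: 18750.
[3] 18750 ≡ 5^(5 + 1) + 5^5 (base 5). Lift 6: 326592. −1: 326591.
[4] 326591 ≡ 6^(6 + 1) + 5·6^5 + 5·6^4 + 5·6^3 + 5·6^2 + 5·6 + 5 (base 6). Lift 7: 5862841. −1: 5862840.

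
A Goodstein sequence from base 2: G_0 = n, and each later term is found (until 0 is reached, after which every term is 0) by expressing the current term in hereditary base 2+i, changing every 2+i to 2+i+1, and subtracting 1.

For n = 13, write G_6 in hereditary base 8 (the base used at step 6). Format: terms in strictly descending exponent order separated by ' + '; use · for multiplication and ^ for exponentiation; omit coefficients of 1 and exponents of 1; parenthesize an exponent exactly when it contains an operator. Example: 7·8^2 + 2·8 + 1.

8^(8 + 1) + 3·8^3 + 3·8^2 + 2·8 + 7

[0] 13 ≡ 2^(2 + 1) + 2^2 + 1 (base 2). Lift 3: 109. −1: 108.
[1] 108 ≡ 3^(3 + 1) + 3^3 (base 3). Lift 4: 1280. −1: 1279.
[2] 1279 ≡ 4^(4 + 1) + 3·4^3 + 3·4^2 + 3·4 + 3 (base 4). Lift 5: 16093. −1: 16092.
[3] 16092 ≡ 5^(5 + 1) + 3·5^3 + 3·5^2 + 3·5 + 2 (base 5). Lift 6: 280712. −1: 280711.
[4] 280711 ≡ 6^(6 + 1) + 3·6^3 + 3·6^2 + 3·6 + 1 (base 6). Lift 7: 5765999. −1: 5765998.
[5] 5765998 ≡ 7^(7 + 1) + 3·7^3 + 3·7^2 + 3·7 (base 7). Lift 8: 134219480. −1: 134219479.
[6] 134219479 ≡ 8^(8 + 1) + 3·8^3 + 3·8^2 + 2·8 + 7 (base 8). Lift 9: 3486786856. −1: 3486786855.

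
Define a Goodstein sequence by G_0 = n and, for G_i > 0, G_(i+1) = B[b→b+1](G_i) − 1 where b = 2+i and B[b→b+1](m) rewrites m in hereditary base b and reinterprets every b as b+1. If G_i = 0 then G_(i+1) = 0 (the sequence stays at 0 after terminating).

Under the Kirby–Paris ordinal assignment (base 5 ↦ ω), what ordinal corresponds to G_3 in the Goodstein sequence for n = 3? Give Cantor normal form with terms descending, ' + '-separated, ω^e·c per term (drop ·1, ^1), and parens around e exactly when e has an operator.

2

[0] 3 ≡ 2 + 1 (base 2). Lift 3: 4. −1: 3.
[1] 3 ≡ 3 (base 3). Lift 4: 4. −1: 3.
[2] 3 ≡ 3 (base 4). Lift 5: 3. −1: 2.
[3] 2 ≡ 2 (base 5). Lift 6: 2. −1: 1.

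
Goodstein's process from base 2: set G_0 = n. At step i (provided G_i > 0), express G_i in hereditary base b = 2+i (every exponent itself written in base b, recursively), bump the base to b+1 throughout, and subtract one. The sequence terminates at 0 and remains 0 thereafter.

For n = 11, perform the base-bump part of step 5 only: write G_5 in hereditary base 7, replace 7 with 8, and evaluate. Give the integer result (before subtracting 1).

(0) 11|_2 = 2^(2 + 1) + 2 + 1 ↦ 3^(3 + 1) + 3 + 1|_3 = 85 ⇒ 84
(1) 84|_3 = 3^(3 + 1) + 3 ↦ 4^(4 + 1) + 4|_4 = 1028 ⇒ 1027
(2) 1027|_4 = 4^(4 + 1) + 3 ↦ 5^(5 + 1) + 3|_5 = 15628 ⇒ 15627
(3) 15627|_5 = 5^(5 + 1) + 2 ↦ 6^(6 + 1) + 2|_6 = 279938 ⇒ 279937
(4) 279937|_6 = 6^(6 + 1) + 1 ↦ 7^(7 + 1) + 1|_7 = 5764802 ⇒ 5764801
(5) 5764801|_7 = 7^(7 + 1) ↦ 8^(8 + 1)|_8 = 134217728 ⇒ 134217727

134217728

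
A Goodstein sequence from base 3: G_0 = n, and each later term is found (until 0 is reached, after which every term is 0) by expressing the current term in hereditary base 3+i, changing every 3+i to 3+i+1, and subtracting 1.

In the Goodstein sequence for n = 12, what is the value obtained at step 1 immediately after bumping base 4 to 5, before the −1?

28

G_0=12  [base 3] 3^2 + 3  →[3↦4]→  4^2 + 4 = 20  −1 ⇒ G_1=19
G_1=19  [base 4] 4^2 + 3  →[4↦5]→  5^2 + 3 = 28  −1 ⇒ G_2=27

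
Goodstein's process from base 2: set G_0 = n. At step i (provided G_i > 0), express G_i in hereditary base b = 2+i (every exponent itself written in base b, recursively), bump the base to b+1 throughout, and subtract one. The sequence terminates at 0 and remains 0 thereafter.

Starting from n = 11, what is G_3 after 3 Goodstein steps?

[0] 11 ≡ 2^(2 + 1) + 2 + 1 (base 2). Lift 3: 85. −1: 84.
[1] 84 ≡ 3^(3 + 1) + 3 (base 3). Lift 4: 1028. −1: 1027.
[2] 1027 ≡ 4^(4 + 1) + 3 (base 4). Lift 5: 15628. −1: 15627.
[3] 15627 ≡ 5^(5 + 1) + 2 (base 5). Lift 6: 279938. −1: 279937.

15627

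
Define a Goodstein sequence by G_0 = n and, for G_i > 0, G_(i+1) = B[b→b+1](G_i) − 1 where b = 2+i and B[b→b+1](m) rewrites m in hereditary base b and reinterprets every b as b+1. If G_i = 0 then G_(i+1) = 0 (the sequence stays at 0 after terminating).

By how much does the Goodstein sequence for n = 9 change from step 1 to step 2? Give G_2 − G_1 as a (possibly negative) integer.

942

i=0: 9 = 2^(2 + 1) + 1 (b=2); 2→3: 3^(3 + 1) + 1 = 82; 82−1 = 81
i=1: 81 = 3^(3 + 1) (b=3); 3→4: 4^(4 + 1) = 1024; 1024−1 = 1023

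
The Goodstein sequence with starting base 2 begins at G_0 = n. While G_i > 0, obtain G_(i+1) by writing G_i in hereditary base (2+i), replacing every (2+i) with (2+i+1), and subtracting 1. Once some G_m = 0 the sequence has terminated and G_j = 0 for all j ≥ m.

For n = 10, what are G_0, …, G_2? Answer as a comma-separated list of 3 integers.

(0) 10|_2 = 2^(2 + 1) + 2 ↦ 3^(3 + 1) + 3|_3 = 84 ⇒ 83
(1) 83|_3 = 3^(3 + 1) + 2 ↦ 4^(4 + 1) + 2|_4 = 1026 ⇒ 1025

10, 83, 1025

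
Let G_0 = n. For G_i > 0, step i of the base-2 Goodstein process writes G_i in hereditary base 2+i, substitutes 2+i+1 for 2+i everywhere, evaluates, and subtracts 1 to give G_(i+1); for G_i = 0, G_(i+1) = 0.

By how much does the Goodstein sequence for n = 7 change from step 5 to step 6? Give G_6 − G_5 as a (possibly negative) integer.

step 0: 7 = 2^2 + 2 + 1; sub 3 for 2: 3^3 + 3 + 1; = 31; G_1 = 31−1 = 30
step 1: 30 = 3^3 + 3; sub 4 for 3: 4^4 + 4; = 260; G_2 = 260−1 = 259
step 2: 259 = 4^4 + 3; sub 5 for 4: 5^5 + 3; = 3128; G_3 = 3128−1 = 3127
step 3: 3127 = 5^5 + 2; sub 6 for 5: 6^6 + 2; = 46658; G_4 = 46658−1 = 46657
step 4: 46657 = 6^6 + 1; sub 7 for 6: 7^7 + 1; = 823544; G_5 = 823544−1 = 823543
step 5: 823543 = 7^7; sub 8 for 7: 8^8; = 16777216; G_6 = 16777216−1 = 16777215

15953672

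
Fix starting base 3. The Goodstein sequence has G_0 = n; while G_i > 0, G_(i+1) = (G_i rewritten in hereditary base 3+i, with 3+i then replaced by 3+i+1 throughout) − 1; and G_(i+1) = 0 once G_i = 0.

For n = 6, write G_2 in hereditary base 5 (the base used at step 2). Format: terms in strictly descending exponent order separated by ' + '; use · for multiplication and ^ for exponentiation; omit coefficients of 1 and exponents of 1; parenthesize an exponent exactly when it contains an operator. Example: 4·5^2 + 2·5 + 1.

[0] 6 ≡ 2·3 (base 3). Lift 4: 8. −1: 7.
[1] 7 ≡ 4 + 3 (base 4). Lift 5: 8. −1: 7.

5 + 2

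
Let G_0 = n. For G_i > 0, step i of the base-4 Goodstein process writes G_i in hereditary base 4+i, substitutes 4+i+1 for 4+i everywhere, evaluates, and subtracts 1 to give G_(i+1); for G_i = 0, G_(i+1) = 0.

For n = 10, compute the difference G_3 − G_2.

1

G_0=10  [base 4] 2·4 + 2  →[4↦5]→  2·5 + 2 = 12  −1 ⇒ G_1=11
G_1=11  [base 5] 2·5 + 1  →[5↦6]→  2·6 + 1 = 13  −1 ⇒ G_2=12
G_2=12  [base 6] 2·6  →[6↦7]→  2·7 = 14  −1 ⇒ G_3=13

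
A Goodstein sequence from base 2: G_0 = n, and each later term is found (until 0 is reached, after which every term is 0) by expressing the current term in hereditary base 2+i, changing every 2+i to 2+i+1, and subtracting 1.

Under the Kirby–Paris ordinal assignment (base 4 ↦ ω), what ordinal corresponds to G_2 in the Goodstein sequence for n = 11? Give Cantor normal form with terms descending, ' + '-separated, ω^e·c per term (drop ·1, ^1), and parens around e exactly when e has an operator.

ω^(ω + 1) + 3

11 —HB2→ 2^(2 + 1) + 2 + 1 —bump→ 3^(3 + 1) + 3 + 1 = 85 —(−1)→ 84
84 —HB3→ 3^(3 + 1) + 3 —bump→ 4^(4 + 1) + 4 = 1028 —(−1)→ 1027
1027 —HB4→ 4^(4 + 1) + 3 —bump→ 5^(5 + 1) + 3 = 15628 —(−1)→ 15627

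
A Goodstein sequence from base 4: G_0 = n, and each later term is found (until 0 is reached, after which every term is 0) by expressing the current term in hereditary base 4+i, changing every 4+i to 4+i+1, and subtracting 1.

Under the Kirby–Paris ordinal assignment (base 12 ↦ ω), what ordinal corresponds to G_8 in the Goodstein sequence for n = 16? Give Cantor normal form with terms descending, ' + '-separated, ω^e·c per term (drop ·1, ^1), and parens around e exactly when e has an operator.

16 —HB4→ 4^2 —bump→ 5^2 = 25 —(−1)→ 24
24 —HB5→ 4·5 + 4 —bump→ 4·6 + 4 = 28 —(−1)→ 27
27 —HB6→ 4·6 + 3 —bump→ 4·7 + 3 = 31 —(−1)→ 30
30 —HB7→ 4·7 + 2 —bump→ 4·8 + 2 = 34 —(−1)→ 33
33 —HB8→ 4·8 + 1 —bump→ 4·9 + 1 = 37 —(−1)→ 36
36 —HB9→ 4·9 —bump→ 4·10 = 40 —(−1)→ 39
39 —HB10→ 3·10 + 9 —bump→ 3·11 + 9 = 42 —(−1)→ 41
41 —HB11→ 3·11 + 8 —bump→ 3·12 + 8 = 44 —(−1)→ 43
43 —HB12→ 3·12 + 7 —bump→ 3·13 + 7 = 46 —(−1)→ 45

ω·3 + 7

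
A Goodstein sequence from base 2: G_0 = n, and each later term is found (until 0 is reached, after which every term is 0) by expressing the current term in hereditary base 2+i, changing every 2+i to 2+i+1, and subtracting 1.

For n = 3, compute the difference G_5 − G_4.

3 —HB2→ 2 + 1 —bump→ 3 + 1 = 4 —(−1)→ 3
3 —HB3→ 3 —bump→ 4 = 4 —(−1)→ 3
3 —HB4→ 3 —bump→ 3 = 3 —(−1)→ 2
2 —HB5→ 2 —bump→ 2 = 2 —(−1)→ 1
1 —HB6→ 1 —bump→ 1 = 1 —(−1)→ 0

-1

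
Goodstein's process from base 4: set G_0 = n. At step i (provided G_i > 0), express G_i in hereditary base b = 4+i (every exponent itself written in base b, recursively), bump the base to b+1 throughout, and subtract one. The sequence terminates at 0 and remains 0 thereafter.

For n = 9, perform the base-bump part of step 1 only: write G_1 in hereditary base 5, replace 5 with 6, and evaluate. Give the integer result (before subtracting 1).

base 4: 9 = 2·4 + 1; at 5: 2·5 + 1 = 11; next = 10
base 5: 10 = 2·5; at 6: 2·6 = 12; next = 11

12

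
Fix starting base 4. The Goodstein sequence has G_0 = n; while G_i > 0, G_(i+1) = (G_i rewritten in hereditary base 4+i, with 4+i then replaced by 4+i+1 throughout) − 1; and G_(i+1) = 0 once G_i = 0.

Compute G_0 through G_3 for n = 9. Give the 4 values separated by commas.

step 0: 9 = 2·4 + 1; sub 5 for 4: 2·5 + 1; = 11; G_1 = 11−1 = 10
step 1: 10 = 2·5; sub 6 for 5: 2·6; = 12; G_2 = 12−1 = 11
step 2: 11 = 6 + 5; sub 7 for 6: 7 + 5; = 12; G_3 = 12−1 = 11

9, 10, 11, 11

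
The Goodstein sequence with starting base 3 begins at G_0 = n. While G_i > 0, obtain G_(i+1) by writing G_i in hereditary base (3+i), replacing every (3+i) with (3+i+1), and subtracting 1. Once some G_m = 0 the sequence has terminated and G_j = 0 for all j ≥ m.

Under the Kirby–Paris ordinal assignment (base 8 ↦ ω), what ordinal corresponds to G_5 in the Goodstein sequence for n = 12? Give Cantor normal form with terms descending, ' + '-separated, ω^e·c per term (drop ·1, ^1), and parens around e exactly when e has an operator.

step 0: 12 = 3^2 + 3; sub 4 for 3: 4^2 + 4; = 20; G_1 = 20−1 = 19
step 1: 19 = 4^2 + 3; sub 5 for 4: 5^2 + 3; = 28; G_2 = 28−1 = 27
step 2: 27 = 5^2 + 2; sub 6 for 5: 6^2 + 2; = 38; G_3 = 38−1 = 37
step 3: 37 = 6^2 + 1; sub 7 for 6: 7^2 + 1; = 50; G_4 = 50−1 = 49
step 4: 49 = 7^2; sub 8 for 7: 8^2; = 64; G_5 = 64−1 = 63
step 5: 63 = 7·8 + 7; sub 9 for 8: 7·9 + 7; = 70; G_6 = 70−1 = 69

ω·7 + 7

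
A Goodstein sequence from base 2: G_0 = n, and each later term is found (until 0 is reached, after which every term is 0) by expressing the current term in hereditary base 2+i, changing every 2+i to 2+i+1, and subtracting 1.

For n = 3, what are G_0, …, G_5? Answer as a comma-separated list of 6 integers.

step 0: 3 = 2 + 1; sub 3 for 2: 3 + 1; = 4; G_1 = 4−1 = 3
step 1: 3 = 3; sub 4 for 3: 4; = 4; G_2 = 4−1 = 3
step 2: 3 = 3; sub 5 for 4: 3; = 3; G_3 = 3−1 = 2
step 3: 2 = 2; sub 6 for 5: 2; = 2; G_4 = 2−1 = 1
step 4: 1 = 1; sub 7 for 6: 1; = 1; G_5 = 1−1 = 0

3, 3, 3, 2, 1, 0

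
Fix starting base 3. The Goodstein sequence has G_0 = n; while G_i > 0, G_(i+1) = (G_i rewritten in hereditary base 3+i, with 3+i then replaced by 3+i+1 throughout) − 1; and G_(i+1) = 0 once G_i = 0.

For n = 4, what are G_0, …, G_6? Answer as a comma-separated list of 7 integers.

4, 4, 4, 3, 2, 1, 0

(0) 4|_3 = 3 + 1 ↦ 4 + 1|_4 = 5 ⇒ 4
(1) 4|_4 = 4 ↦ 5|_5 = 5 ⇒ 4
(2) 4|_5 = 4 ↦ 4|_6 = 4 ⇒ 3
(3) 3|_6 = 3 ↦ 3|_7 = 3 ⇒ 2
(4) 2|_7 = 2 ↦ 2|_8 = 2 ⇒ 1
(5) 1|_8 = 1 ↦ 1|_9 = 1 ⇒ 0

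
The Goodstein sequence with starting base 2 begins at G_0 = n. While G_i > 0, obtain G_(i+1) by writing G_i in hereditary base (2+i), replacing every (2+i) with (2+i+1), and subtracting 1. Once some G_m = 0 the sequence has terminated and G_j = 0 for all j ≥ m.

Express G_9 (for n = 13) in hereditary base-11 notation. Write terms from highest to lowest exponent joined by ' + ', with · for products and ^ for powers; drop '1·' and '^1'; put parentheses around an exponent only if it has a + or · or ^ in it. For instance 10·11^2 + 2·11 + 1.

i=0: 13 = 2^(2 + 1) + 2^2 + 1 (b=2); 2→3: 3^(3 + 1) + 3^3 + 1 = 109; 109−1 = 108
i=1: 108 = 3^(3 + 1) + 3^3 (b=3); 3→4: 4^(4 + 1) + 4^4 = 1280; 1280−1 = 1279
i=2: 1279 = 4^(4 + 1) + 3·4^3 + 3·4^2 + 3·4 + 3 (b=4); 4→5: 5^(5 + 1) + 3·5^3 + 3·5^2 + 3·5 + 3 = 16093; 16093−1 = 16092
i=3: 16092 = 5^(5 + 1) + 3·5^3 + 3·5^2 + 3·5 + 2 (b=5); 5→6: 6^(6 + 1) + 3·6^3 + 3·6^2 + 3·6 + 2 = 280712; 280712−1 = 280711
i=4: 280711 = 6^(6 + 1) + 3·6^3 + 3·6^2 + 3·6 + 1 (b=6); 6→7: 7^(7 + 1) + 3·7^3 + 3·7^2 + 3·7 + 1 = 5765999; 5765999−1 = 5765998
i=5: 5765998 = 7^(7 + 1) + 3·7^3 + 3·7^2 + 3·7 (b=7); 7→8: 8^(8 + 1) + 3·8^3 + 3·8^2 + 3·8 = 134219480; 134219480−1 = 134219479
i=6: 134219479 = 8^(8 + 1) + 3·8^3 + 3·8^2 + 2·8 + 7 (b=8); 8→9: 9^(9 + 1) + 3·9^3 + 3·9^2 + 2·9 + 7 = 3486786856; 3486786856−1 = 3486786855
i=7: 3486786855 = 9^(9 + 1) + 3·9^3 + 3·9^2 + 2·9 + 6 (b=9); 9→10: 10^(10 + 1) + 3·10^3 + 3·10^2 + 2·10 + 6 = 100000003326; 100000003326−1 = 100000003325
i=8: 100000003325 = 10^(10 + 1) + 3·10^3 + 3·10^2 + 2·10 + 5 (b=10); 10→11: 11^(11 + 1) + 3·11^3 + 3·11^2 + 2·11 + 5 = 3138428381104; 3138428381104−1 = 3138428381103

11^(11 + 1) + 3·11^3 + 3·11^2 + 2·11 + 4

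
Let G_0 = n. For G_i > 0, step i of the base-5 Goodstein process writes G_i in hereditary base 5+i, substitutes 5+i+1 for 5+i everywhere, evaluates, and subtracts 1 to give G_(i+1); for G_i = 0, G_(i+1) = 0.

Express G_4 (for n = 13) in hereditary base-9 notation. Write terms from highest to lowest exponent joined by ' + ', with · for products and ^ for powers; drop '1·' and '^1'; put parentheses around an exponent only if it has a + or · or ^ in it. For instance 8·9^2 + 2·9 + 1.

13 —HB5→ 2·5 + 3 —bump→ 2·6 + 3 = 15 —(−1)→ 14
14 —HB6→ 2·6 + 2 —bump→ 2·7 + 2 = 16 —(−1)→ 15
15 —HB7→ 2·7 + 1 —bump→ 2·8 + 1 = 17 —(−1)→ 16
16 —HB8→ 2·8 —bump→ 2·9 = 18 —(−1)→ 17
17 —HB9→ 9 + 8 —bump→ 10 + 8 = 18 —(−1)→ 17

9 + 8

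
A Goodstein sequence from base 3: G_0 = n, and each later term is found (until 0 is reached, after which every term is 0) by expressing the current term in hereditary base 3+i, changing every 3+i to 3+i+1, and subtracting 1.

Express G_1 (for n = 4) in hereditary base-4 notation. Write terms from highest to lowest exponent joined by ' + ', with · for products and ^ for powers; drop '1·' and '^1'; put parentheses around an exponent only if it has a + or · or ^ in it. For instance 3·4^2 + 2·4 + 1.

4

(0) 4|_3 = 3 + 1 ↦ 4 + 1|_4 = 5 ⇒ 4
(1) 4|_4 = 4 ↦ 5|_5 = 5 ⇒ 4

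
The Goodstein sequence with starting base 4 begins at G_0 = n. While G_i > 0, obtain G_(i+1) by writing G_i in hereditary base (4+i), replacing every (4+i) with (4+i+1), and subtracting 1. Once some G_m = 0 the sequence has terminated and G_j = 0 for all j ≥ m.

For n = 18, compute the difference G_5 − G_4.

5

[0] 18 ≡ 4^2 + 2 (base 4). Lift 5: 27. −1: 26.
[1] 26 ≡ 5^2 + 1 (base 5). Lift 6: 37. −1: 36.
[2] 36 ≡ 6^2 (base 6). Lift 7: 49. −1: 48.
[3] 48 ≡ 6·7 + 6 (base 7). Lift 8: 54. −1: 53.
[4] 53 ≡ 6·8 + 5 (base 8). Lift 9: 59. −1: 58.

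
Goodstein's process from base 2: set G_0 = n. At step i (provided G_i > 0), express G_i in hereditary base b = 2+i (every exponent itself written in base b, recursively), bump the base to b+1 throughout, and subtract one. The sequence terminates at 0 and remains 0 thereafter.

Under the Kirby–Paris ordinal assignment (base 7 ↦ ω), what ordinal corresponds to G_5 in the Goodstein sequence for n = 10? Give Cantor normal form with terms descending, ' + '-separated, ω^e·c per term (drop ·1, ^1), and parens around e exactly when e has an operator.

ω^ω·5 + ω^5·5 + ω^4·5 + ω^3·5 + ω^2·5 + ω·5 + 4

i=0: 10 = 2^(2 + 1) + 2 (b=2); 2→3: 3^(3 + 1) + 3 = 84; 84−1 = 83
i=1: 83 = 3^(3 + 1) + 2 (b=3); 3→4: 4^(4 + 1) + 2 = 1026; 1026−1 = 1025
i=2: 1025 = 4^(4 + 1) + 1 (b=4); 4→5: 5^(5 + 1) + 1 = 15626; 15626−1 = 15625
i=3: 15625 = 5^(5 + 1) (b=5); 5→6: 6^(6 + 1) = 279936; 279936−1 = 279935
i=4: 279935 = 5·6^6 + 5·6^5 + 5·6^4 + 5·6^3 + 5·6^2 + 5·6 + 5 (b=6); 6→7: 5·7^7 + 5·7^5 + 5·7^4 + 5·7^3 + 5·7^2 + 5·7 + 5 = 4215755; 4215755−1 = 4215754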